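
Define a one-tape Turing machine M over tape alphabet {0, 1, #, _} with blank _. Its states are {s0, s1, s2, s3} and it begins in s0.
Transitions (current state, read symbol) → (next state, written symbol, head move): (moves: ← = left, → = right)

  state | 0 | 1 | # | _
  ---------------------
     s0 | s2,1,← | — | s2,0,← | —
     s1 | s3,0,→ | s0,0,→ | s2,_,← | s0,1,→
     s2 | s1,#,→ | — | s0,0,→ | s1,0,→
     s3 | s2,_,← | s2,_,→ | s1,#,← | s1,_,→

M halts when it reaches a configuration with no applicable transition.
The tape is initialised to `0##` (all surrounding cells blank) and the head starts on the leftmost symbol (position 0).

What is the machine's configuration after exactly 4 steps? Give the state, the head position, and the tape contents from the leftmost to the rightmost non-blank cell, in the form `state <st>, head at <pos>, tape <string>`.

state s2, head at 0, tape 000#

state=s0 head=0 tape=_[0]##   (s0,0)→(s2,1,←)
state=s2 head=-1 tape=[_]1##   (s2,_)→(s1,0,→)
state=s1 head=0 tape=0[1]##   (s1,1)→(s0,0,→)
state=s0 head=1 tape=00[#]#   (s0,#)→(s2,0,←)
state=s2 head=0 tape=0[0]0#
After 4 steps: state s2, head at 0, tape 000#.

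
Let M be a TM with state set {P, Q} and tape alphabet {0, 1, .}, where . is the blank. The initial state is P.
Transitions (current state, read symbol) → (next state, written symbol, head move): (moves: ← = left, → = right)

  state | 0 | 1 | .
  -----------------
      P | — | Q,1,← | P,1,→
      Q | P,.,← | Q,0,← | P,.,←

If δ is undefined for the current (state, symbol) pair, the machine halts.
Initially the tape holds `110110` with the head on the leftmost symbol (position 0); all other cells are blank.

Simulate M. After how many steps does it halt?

state=P head=0 tape=....[1]10110   (P,1)→(Q,1,←)
state=Q head=-1 tape=...[.]110110   (Q,.)→(P,.,←)
state=P head=-2 tape=..[.].110110   (P,.)→(P,1,→)
state=P head=-1 tape=..1[.]110110   (P,.)→(P,1,→)
state=P head=0 tape=..11[1]10110   (P,1)→(Q,1,←)
state=Q head=-1 tape=..1[1]110110   (Q,1)→(Q,0,←)
state=Q head=-2 tape=..[1]0110110   (Q,1)→(Q,0,←)
state=Q head=-3 tape=.[.]00110110   (Q,.)→(P,.,←)
state=P head=-4 tape=[.].00110110   (P,.)→(P,1,→)
state=P head=-3 tape=1[.]00110110   (P,.)→(P,1,→)
state=P head=-2 tape=11[0]0110110
M halts after 10 transitions.

10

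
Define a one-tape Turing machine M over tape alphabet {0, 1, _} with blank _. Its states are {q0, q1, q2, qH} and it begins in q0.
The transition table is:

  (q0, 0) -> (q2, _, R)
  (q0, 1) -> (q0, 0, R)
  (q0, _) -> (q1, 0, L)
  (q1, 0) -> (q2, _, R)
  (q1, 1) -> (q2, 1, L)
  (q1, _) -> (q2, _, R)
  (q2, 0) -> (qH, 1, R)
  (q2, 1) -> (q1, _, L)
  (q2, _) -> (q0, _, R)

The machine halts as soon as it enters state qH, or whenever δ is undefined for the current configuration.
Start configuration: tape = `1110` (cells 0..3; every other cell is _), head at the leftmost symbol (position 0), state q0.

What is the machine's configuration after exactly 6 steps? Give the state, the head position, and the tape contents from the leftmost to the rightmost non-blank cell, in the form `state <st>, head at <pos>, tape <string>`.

state q1, head at 4, tape 000__0

state=q0 head=0 tape=[1]110__   (q0,1)→(q0,0,R)
state=q0 head=1 tape=0[1]10__   (q0,1)→(q0,0,R)
state=q0 head=2 tape=00[1]0__   (q0,1)→(q0,0,R)
state=q0 head=3 tape=000[0]__   (q0,0)→(q2,_,R)
state=q2 head=4 tape=000_[_]_   (q2,_)→(q0,_,R)
state=q0 head=5 tape=000__[_]   (q0,_)→(q1,0,L)
state=q1 head=4 tape=000_[_]0
After 6 steps: state q1, head at 4, tape 000__0.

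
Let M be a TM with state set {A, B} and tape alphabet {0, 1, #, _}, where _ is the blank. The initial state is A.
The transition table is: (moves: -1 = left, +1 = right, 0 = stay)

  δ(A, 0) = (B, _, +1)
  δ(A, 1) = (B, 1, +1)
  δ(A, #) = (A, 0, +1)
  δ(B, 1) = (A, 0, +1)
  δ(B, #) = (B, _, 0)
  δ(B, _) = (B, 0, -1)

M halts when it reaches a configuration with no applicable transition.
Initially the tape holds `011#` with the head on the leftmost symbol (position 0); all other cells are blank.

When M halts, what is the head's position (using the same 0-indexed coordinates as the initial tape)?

2

A | [0]11#_   read 0 → write _, move +1, go to B
B | _[1]1#_   read 1 → write 0, move +1, go to A
A | _0[1]#_   read 1 → write 1, move +1, go to B
B | _01[#]_   read # → write _, move 0, go to B
B | _01[_]_   read _ → write 0, move -1, go to B
B | _0[1]0_   read 1 → write 0, move +1, go to A
A | _00[0]_   read 0 → write _, move +1, go to B
B | _00_[_]   read _ → write 0, move -1, go to B
B | _00[_]0   read _ → write 0, move -1, go to B
B | _0[0]00
At halt the head is at cell 2.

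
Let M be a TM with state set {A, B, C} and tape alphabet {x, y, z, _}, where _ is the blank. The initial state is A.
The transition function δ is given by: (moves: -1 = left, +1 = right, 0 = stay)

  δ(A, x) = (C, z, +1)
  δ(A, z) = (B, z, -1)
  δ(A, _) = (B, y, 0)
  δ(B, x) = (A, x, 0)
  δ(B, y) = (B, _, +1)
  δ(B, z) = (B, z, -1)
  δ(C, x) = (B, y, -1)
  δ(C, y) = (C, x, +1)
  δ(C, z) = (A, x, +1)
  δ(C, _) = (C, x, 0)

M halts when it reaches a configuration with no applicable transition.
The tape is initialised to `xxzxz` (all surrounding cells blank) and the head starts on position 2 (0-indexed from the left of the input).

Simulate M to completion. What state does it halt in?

B

A | xx[z]xz__   read z → write z, move -1, go to B
B | x[x]zxz__   read x → write x, move 0, go to A
A | x[x]zxz__   read x → write z, move +1, go to C
C | xz[z]xz__   read z → write x, move +1, go to A
A | xzx[x]z__   read x → write z, move +1, go to C
C | xzxz[z]__   read z → write x, move +1, go to A
A | xzxzx[_]_   read _ → write y, move 0, go to B
B | xzxzx[y]_   read y → write _, move +1, go to B
B | xzxzx_[_]
No transition is defined for (B, _); M halts in state B.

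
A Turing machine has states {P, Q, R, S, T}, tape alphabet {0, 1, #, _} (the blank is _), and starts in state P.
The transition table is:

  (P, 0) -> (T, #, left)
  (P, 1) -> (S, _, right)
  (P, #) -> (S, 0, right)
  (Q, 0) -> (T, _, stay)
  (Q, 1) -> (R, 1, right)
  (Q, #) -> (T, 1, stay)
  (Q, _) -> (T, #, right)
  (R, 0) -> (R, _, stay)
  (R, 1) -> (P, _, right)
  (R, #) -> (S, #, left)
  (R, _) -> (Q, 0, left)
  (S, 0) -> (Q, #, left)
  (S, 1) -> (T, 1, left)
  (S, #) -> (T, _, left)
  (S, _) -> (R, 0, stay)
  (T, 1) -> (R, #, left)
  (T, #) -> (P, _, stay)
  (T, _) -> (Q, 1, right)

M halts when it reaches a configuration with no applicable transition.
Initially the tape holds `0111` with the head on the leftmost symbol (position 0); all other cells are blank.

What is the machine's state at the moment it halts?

state=P head=0 tape=_[0]111   (P,0)→(T,#,left)
state=T head=-1 tape=[_]#111   (T,_)→(Q,1,right)
state=Q head=0 tape=1[#]111   (Q,#)→(T,1,stay)
state=T head=0 tape=1[1]111   (T,1)→(R,#,left)
state=R head=-1 tape=[1]#111   (R,1)→(P,_,right)
state=P head=0 tape=_[#]111   (P,#)→(S,0,right)
state=S head=1 tape=_0[1]11   (S,1)→(T,1,left)
state=T head=0 tape=_[0]111
No transition is defined for (T, 0); M halts in state T.

T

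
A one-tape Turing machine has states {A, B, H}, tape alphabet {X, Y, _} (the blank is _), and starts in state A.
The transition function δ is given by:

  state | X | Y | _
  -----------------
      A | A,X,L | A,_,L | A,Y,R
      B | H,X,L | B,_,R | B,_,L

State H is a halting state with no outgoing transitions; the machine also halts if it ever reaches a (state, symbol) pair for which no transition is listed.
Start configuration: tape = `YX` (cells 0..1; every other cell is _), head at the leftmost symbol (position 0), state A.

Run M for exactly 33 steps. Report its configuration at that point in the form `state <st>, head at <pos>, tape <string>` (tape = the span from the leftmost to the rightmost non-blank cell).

state=A head=0 tape=_____[Y]X   (A,Y)→(A,_,L)
state=A head=-1 tape=____[_]_X   (A,_)→(A,Y,R)
state=A head=0 tape=____Y[_]X   (A,_)→(A,Y,R)
state=A head=1 tape=____YY[X]   (A,X)→(A,X,L)
state=A head=0 tape=____Y[Y]X   (A,Y)→(A,_,L)
state=A head=-1 tape=____[Y]_X   (A,Y)→(A,_,L)
state=A head=-2 tape=___[_]__X   (A,_)→(A,Y,R)
state=A head=-1 tape=___Y[_]_X   (A,_)→(A,Y,R)
state=A head=0 tape=___YY[_]X   (A,_)→(A,Y,R)
state=A head=1 tape=___YYY[X]   (A,X)→(A,X,L)
state=A head=0 tape=___YY[Y]X   (A,Y)→(A,_,L)
state=A head=-1 tape=___Y[Y]_X   (A,Y)→(A,_,L)
state=A head=-2 tape=___[Y]__X   (A,Y)→(A,_,L)
state=A head=-3 tape=__[_]___X   (A,_)→(A,Y,R)
state=A head=-2 tape=__Y[_]__X   (A,_)→(A,Y,R)
state=A head=-1 tape=__YY[_]_X   (A,_)→(A,Y,R)
state=A head=0 tape=__YYY[_]X   (A,_)→(A,Y,R)
state=A head=1 tape=__YYYY[X]   (A,X)→(A,X,L)
state=A head=0 tape=__YYY[Y]X   (A,Y)→(A,_,L)
state=A head=-1 tape=__YY[Y]_X   (A,Y)→(A,_,L)
state=A head=-2 tape=__Y[Y]__X   (A,Y)→(A,_,L)
state=A head=-3 tape=__[Y]___X   (A,Y)→(A,_,L)
state=A head=-4 tape=_[_]____X   (A,_)→(A,Y,R)
state=A head=-3 tape=_Y[_]___X   (A,_)→(A,Y,R)
state=A head=-2 tape=_YY[_]__X   (A,_)→(A,Y,R)
state=A head=-1 tape=_YYY[_]_X   (A,_)→(A,Y,R)
state=A head=0 tape=_YYYY[_]X   (A,_)→(A,Y,R)
state=A head=1 tape=_YYYYY[X]   (A,X)→(A,X,L)
state=A head=0 tape=_YYYY[Y]X   (A,Y)→(A,_,L)
state=A head=-1 tape=_YYY[Y]_X   (A,Y)→(A,_,L)
state=A head=-2 tape=_YY[Y]__X   (A,Y)→(A,_,L)
state=A head=-3 tape=_Y[Y]___X   (A,Y)→(A,_,L)
state=A head=-4 tape=_[Y]____X   (A,Y)→(A,_,L)
state=A head=-5 tape=[_]_____X
After 33 steps: state A, head at -5, tape X.

state A, head at -5, tape X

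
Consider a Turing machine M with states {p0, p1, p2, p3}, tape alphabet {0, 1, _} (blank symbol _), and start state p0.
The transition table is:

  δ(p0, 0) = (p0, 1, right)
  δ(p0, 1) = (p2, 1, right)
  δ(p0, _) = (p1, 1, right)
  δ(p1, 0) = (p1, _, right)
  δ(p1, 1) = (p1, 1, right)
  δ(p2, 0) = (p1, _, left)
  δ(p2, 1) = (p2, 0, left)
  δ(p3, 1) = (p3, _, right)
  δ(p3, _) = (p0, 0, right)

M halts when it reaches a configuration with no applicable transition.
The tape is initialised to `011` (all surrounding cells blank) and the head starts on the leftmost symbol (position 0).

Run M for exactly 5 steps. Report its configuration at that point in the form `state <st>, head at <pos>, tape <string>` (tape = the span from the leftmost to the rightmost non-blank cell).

state p2, head at -1, tape 000

state=p0 head=0 tape=_[0]11   (p0,0)→(p0,1,right)
state=p0 head=1 tape=_1[1]1   (p0,1)→(p2,1,right)
state=p2 head=2 tape=_11[1]   (p2,1)→(p2,0,left)
state=p2 head=1 tape=_1[1]0   (p2,1)→(p2,0,left)
state=p2 head=0 tape=_[1]00   (p2,1)→(p2,0,left)
state=p2 head=-1 tape=[_]000
After 5 steps: state p2, head at -1, tape 000.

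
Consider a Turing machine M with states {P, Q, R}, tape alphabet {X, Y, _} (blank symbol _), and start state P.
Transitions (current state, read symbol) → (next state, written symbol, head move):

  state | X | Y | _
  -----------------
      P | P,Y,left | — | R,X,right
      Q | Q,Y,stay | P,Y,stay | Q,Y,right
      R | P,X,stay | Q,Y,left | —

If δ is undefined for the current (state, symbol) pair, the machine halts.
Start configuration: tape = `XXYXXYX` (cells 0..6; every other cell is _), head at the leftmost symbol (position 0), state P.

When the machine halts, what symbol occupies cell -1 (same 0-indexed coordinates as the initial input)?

Y

state=P head=0 tape=_[X]XYXXYX   (P,X)→(P,Y,left)
state=P head=-1 tape=[_]YXYXXYX   (P,_)→(R,X,right)
state=R head=0 tape=X[Y]XYXXYX   (R,Y)→(Q,Y,left)
state=Q head=-1 tape=[X]YXYXXYX   (Q,X)→(Q,Y,stay)
state=Q head=-1 tape=[Y]YXYXXYX   (Q,Y)→(P,Y,stay)
state=P head=-1 tape=[Y]YXYXXYX
Cell -1 holds Y when M halts.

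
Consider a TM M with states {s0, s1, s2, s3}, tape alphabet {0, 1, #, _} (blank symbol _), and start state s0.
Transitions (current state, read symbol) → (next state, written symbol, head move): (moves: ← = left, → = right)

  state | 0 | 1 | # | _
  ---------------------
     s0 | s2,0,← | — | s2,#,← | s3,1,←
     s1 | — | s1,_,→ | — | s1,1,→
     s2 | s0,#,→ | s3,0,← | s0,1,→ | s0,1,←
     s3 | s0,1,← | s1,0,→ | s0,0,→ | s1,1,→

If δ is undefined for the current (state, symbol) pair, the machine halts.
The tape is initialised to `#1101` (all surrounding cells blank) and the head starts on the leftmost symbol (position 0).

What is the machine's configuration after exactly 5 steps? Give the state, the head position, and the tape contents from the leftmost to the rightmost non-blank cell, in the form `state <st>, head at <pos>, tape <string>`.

s0 | ___[#]1101   read # → write #, move ←, go to s2
s2 | __[_]#1101   read _ → write 1, move ←, go to s0
s0 | _[_]1#1101   read _ → write 1, move ←, go to s3
s3 | [_]11#1101   read _ → write 1, move →, go to s1
s1 | 1[1]1#1101   read 1 → write _, move →, go to s1
s1 | 1_[1]#1101
After 5 steps: state s1, head at -1, tape 1_1#1101.

state s1, head at -1, tape 1_1#1101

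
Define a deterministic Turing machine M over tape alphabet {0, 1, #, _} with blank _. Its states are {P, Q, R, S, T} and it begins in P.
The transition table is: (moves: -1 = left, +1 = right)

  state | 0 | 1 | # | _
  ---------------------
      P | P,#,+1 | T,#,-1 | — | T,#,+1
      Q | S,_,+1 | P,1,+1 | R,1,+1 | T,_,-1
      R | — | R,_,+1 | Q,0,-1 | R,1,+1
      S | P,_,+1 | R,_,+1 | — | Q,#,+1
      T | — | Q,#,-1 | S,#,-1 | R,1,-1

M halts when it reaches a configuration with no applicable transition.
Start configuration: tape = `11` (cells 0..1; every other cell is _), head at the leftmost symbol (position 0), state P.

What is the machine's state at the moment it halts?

T

P | _____[1]1   read 1 → write #, move -1, go to T
T | ____[_]#1   read _ → write 1, move -1, go to R
R | ___[_]1#1   read _ → write 1, move +1, go to R
R | ___1[1]#1   read 1 → write _, move +1, go to R
R | ___1_[#]1   read # → write 0, move -1, go to Q
Q | ___1[_]01   read _ → write _, move -1, go to T
T | ___[1]_01   read 1 → write #, move -1, go to Q
Q | __[_]#_01   read _ → write _, move -1, go to T
T | _[_]_#_01   read _ → write 1, move -1, go to R
R | [_]1_#_01   read _ → write 1, move +1, go to R
R | 1[1]_#_01   read 1 → write _, move +1, go to R
R | 1_[_]#_01   read _ → write 1, move +1, go to R
R | 1_1[#]_01   read # → write 0, move -1, go to Q
Q | 1_[1]0_01   read 1 → write 1, move +1, go to P
P | 1_1[0]_01   read 0 → write #, move +1, go to P
P | 1_1#[_]01   read _ → write #, move +1, go to T
T | 1_1##[0]1
No transition is defined for (T, 0); M halts in state T.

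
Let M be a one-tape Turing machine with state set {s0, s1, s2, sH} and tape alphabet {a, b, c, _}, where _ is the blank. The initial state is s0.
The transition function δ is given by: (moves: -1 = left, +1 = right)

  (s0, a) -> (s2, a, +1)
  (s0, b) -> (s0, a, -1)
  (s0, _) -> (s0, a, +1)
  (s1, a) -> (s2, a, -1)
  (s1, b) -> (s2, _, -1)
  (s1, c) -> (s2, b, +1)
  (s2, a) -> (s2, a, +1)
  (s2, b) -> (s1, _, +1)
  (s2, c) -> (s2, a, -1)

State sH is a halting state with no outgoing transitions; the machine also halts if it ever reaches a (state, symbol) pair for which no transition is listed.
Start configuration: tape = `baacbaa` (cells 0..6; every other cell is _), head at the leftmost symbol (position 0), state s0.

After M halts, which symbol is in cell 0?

state=s0 head=0 tape=_[b]aacbaa   (s0,b)→(s0,a,-1)
state=s0 head=-1 tape=[_]aaacbaa   (s0,_)→(s0,a,+1)
state=s0 head=0 tape=a[a]aacbaa   (s0,a)→(s2,a,+1)
state=s2 head=1 tape=aa[a]acbaa   (s2,a)→(s2,a,+1)
state=s2 head=2 tape=aaa[a]cbaa   (s2,a)→(s2,a,+1)
state=s2 head=3 tape=aaaa[c]baa   (s2,c)→(s2,a,-1)
state=s2 head=2 tape=aaa[a]abaa   (s2,a)→(s2,a,+1)
state=s2 head=3 tape=aaaa[a]baa   (s2,a)→(s2,a,+1)
state=s2 head=4 tape=aaaaa[b]aa   (s2,b)→(s1,_,+1)
state=s1 head=5 tape=aaaaa_[a]a   (s1,a)→(s2,a,-1)
state=s2 head=4 tape=aaaaa[_]aa
Cell 0 holds a when M halts.

a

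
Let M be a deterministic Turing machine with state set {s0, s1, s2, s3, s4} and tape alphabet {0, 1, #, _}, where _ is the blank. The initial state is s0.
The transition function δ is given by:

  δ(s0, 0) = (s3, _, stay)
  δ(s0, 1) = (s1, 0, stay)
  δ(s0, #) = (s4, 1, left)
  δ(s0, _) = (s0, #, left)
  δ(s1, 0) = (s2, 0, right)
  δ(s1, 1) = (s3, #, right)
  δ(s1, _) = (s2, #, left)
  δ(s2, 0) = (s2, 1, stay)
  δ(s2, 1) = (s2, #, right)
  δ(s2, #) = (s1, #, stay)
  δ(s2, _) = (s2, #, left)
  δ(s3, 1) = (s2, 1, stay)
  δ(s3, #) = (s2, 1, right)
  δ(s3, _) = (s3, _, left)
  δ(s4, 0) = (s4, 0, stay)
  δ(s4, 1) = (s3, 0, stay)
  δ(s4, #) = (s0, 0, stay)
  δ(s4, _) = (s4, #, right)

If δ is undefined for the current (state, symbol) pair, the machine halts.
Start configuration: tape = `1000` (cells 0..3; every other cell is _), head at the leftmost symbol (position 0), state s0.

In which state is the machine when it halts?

state=s0 head=0 tape=[1]000_   (s0,1)→(s1,0,stay)
state=s1 head=0 tape=[0]000_   (s1,0)→(s2,0,right)
state=s2 head=1 tape=0[0]00_   (s2,0)→(s2,1,stay)
state=s2 head=1 tape=0[1]00_   (s2,1)→(s2,#,right)
state=s2 head=2 tape=0#[0]0_   (s2,0)→(s2,1,stay)
state=s2 head=2 tape=0#[1]0_   (s2,1)→(s2,#,right)
state=s2 head=3 tape=0##[0]_   (s2,0)→(s2,1,stay)
state=s2 head=3 tape=0##[1]_   (s2,1)→(s2,#,right)
state=s2 head=4 tape=0###[_]   (s2,_)→(s2,#,left)
state=s2 head=3 tape=0##[#]#   (s2,#)→(s1,#,stay)
state=s1 head=3 tape=0##[#]#
No transition is defined for (s1, #); M halts in state s1.

s1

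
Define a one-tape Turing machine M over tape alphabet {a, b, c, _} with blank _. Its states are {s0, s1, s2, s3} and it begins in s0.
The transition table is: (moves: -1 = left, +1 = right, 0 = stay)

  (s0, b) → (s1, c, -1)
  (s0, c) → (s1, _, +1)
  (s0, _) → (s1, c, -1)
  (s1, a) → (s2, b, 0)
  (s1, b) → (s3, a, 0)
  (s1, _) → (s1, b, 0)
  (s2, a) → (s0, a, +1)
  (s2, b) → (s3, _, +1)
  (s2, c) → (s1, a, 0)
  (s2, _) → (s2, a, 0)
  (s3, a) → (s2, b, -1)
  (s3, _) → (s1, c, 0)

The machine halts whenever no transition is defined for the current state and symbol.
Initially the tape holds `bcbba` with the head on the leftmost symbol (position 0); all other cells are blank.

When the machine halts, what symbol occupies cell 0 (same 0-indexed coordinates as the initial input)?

state=s0 head=0 tape=__[b]cbba   (s0,b)→(s1,c,-1)
state=s1 head=-1 tape=_[_]ccbba   (s1,_)→(s1,b,0)
state=s1 head=-1 tape=_[b]ccbba   (s1,b)→(s3,a,0)
state=s3 head=-1 tape=_[a]ccbba   (s3,a)→(s2,b,-1)
state=s2 head=-2 tape=[_]bccbba   (s2,_)→(s2,a,0)
state=s2 head=-2 tape=[a]bccbba   (s2,a)→(s0,a,+1)
state=s0 head=-1 tape=a[b]ccbba   (s0,b)→(s1,c,-1)
state=s1 head=-2 tape=[a]cccbba   (s1,a)→(s2,b,0)
state=s2 head=-2 tape=[b]cccbba   (s2,b)→(s3,_,+1)
state=s3 head=-1 tape=_[c]ccbba
Cell 0 holds c when M halts.

c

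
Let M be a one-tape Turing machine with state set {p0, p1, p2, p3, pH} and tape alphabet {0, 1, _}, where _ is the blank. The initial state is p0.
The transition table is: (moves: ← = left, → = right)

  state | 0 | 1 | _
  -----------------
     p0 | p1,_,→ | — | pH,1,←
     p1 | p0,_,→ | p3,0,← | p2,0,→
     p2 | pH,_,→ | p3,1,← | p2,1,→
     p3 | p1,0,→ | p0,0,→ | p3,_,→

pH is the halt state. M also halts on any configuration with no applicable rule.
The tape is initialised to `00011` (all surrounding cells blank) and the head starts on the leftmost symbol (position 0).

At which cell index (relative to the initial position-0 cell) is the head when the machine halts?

4

state=p0 head=0 tape=[0]0011_   (p0,0)→(p1,_,→)
state=p1 head=1 tape=_[0]011_   (p1,0)→(p0,_,→)
state=p0 head=2 tape=__[0]11_   (p0,0)→(p1,_,→)
state=p1 head=3 tape=___[1]1_   (p1,1)→(p3,0,←)
state=p3 head=2 tape=__[_]01_   (p3,_)→(p3,_,→)
state=p3 head=3 tape=___[0]1_   (p3,0)→(p1,0,→)
state=p1 head=4 tape=___0[1]_   (p1,1)→(p3,0,←)
state=p3 head=3 tape=___[0]0_   (p3,0)→(p1,0,→)
state=p1 head=4 tape=___0[0]_   (p1,0)→(p0,_,→)
state=p0 head=5 tape=___0_[_]   (p0,_)→(pH,1,←)
state=pH head=4 tape=___0[_]1
At halt the head is at cell 4.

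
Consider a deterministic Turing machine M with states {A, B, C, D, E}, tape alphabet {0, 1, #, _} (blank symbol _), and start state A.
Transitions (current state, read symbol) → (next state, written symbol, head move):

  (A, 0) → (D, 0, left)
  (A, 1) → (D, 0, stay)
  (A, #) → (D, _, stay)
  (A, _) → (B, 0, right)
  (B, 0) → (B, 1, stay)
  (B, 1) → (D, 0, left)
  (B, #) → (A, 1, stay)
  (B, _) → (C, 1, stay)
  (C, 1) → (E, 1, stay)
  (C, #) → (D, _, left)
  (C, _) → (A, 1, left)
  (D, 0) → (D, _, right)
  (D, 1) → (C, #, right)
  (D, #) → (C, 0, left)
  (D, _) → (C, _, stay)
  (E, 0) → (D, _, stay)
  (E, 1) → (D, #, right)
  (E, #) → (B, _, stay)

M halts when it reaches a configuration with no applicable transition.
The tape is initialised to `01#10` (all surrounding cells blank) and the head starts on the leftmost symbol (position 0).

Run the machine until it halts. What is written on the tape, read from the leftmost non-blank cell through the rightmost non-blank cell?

#0

state=A head=0 tape=__[0]1#10   (A,0)→(D,0,left)
state=D head=-1 tape=_[_]01#10   (D,_)→(C,_,stay)
state=C head=-1 tape=_[_]01#10   (C,_)→(A,1,left)
state=A head=-2 tape=[_]101#10   (A,_)→(B,0,right)
state=B head=-1 tape=0[1]01#10   (B,1)→(D,0,left)
state=D head=-2 tape=[0]001#10   (D,0)→(D,_,right)
state=D head=-1 tape=_[0]01#10   (D,0)→(D,_,right)
state=D head=0 tape=__[0]1#10   (D,0)→(D,_,right)
state=D head=1 tape=___[1]#10   (D,1)→(C,#,right)
state=C head=2 tape=___#[#]10   (C,#)→(D,_,left)
state=D head=1 tape=___[#]_10   (D,#)→(C,0,left)
state=C head=0 tape=__[_]0_10   (C,_)→(A,1,left)
state=A head=-1 tape=_[_]10_10   (A,_)→(B,0,right)
state=B head=0 tape=_0[1]0_10   (B,1)→(D,0,left)
state=D head=-1 tape=_[0]00_10   (D,0)→(D,_,right)
state=D head=0 tape=__[0]0_10   (D,0)→(D,_,right)
state=D head=1 tape=___[0]_10   (D,0)→(D,_,right)
state=D head=2 tape=____[_]10   (D,_)→(C,_,stay)
state=C head=2 tape=____[_]10   (C,_)→(A,1,left)
state=A head=1 tape=___[_]110   (A,_)→(B,0,right)
state=B head=2 tape=___0[1]10   (B,1)→(D,0,left)
state=D head=1 tape=___[0]010   (D,0)→(D,_,right)
state=D head=2 tape=____[0]10   (D,0)→(D,_,right)
state=D head=3 tape=_____[1]0   (D,1)→(C,#,right)
state=C head=4 tape=_____#[0]
The non-blank tape span at halt is #0.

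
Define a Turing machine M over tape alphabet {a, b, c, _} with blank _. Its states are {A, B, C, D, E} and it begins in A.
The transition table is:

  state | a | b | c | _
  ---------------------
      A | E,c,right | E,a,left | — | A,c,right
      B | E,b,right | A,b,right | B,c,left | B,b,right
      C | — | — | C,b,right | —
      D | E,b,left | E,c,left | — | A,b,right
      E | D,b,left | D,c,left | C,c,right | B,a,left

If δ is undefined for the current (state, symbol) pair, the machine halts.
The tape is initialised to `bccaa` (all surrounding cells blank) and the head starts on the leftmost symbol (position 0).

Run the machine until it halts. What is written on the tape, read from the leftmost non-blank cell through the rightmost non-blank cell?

state=A head=0 tape=___[b]ccaa   (A,b)→(E,a,left)
state=E head=-1 tape=__[_]accaa   (E,_)→(B,a,left)
state=B head=-2 tape=_[_]aaccaa   (B,_)→(B,b,right)
state=B head=-1 tape=_b[a]accaa   (B,a)→(E,b,right)
state=E head=0 tape=_bb[a]ccaa   (E,a)→(D,b,left)
state=D head=-1 tape=_b[b]bccaa   (D,b)→(E,c,left)
state=E head=-2 tape=_[b]cbccaa   (E,b)→(D,c,left)
state=D head=-3 tape=[_]ccbccaa   (D,_)→(A,b,right)
state=A head=-2 tape=b[c]cbccaa
The non-blank tape span at halt is bccbccaa.

bccbccaa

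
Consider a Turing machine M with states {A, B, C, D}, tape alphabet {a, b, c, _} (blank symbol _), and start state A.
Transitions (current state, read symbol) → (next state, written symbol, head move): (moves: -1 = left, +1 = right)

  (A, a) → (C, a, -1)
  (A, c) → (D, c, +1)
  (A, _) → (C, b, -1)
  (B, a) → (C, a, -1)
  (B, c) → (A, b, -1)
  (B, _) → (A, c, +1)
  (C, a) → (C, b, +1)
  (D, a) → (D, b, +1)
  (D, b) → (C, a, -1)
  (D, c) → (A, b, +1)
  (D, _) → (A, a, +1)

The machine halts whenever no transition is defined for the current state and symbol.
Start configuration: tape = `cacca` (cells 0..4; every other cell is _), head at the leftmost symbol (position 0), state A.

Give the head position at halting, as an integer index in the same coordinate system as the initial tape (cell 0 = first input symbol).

6

state=A head=0 tape=[c]acca__   (A,c)→(D,c,+1)
state=D head=1 tape=c[a]cca__   (D,a)→(D,b,+1)
state=D head=2 tape=cb[c]ca__   (D,c)→(A,b,+1)
state=A head=3 tape=cbb[c]a__   (A,c)→(D,c,+1)
state=D head=4 tape=cbbc[a]__   (D,a)→(D,b,+1)
state=D head=5 tape=cbbcb[_]_   (D,_)→(A,a,+1)
state=A head=6 tape=cbbcba[_]   (A,_)→(C,b,-1)
state=C head=5 tape=cbbcb[a]b   (C,a)→(C,b,+1)
state=C head=6 tape=cbbcbb[b]
At halt the head is at cell 6.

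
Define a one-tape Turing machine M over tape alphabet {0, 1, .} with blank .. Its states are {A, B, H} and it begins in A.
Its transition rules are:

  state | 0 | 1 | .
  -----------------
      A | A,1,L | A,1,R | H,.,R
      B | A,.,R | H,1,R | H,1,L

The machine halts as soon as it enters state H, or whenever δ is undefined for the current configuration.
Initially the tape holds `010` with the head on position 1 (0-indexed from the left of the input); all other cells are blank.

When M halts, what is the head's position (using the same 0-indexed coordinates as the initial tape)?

4

state=A head=1 tape=0[1]0..   (A,1)→(A,1,R)
state=A head=2 tape=01[0]..   (A,0)→(A,1,L)
state=A head=1 tape=0[1]1..   (A,1)→(A,1,R)
state=A head=2 tape=01[1]..   (A,1)→(A,1,R)
state=A head=3 tape=011[.].   (A,.)→(H,.,R)
state=H head=4 tape=011.[.]
At halt the head is at cell 4.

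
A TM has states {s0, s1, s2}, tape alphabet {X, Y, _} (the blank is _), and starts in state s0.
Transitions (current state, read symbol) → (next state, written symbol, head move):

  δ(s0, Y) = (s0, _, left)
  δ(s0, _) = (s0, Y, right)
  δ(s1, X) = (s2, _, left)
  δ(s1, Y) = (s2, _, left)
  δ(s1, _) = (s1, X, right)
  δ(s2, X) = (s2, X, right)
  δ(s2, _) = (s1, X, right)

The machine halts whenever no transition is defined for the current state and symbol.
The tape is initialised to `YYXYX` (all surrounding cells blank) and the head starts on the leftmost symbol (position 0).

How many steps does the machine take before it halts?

10

s0 | __[Y]YXYX   read Y → write _, move left, go to s0
s0 | _[_]_YXYX   read _ → write Y, move right, go to s0
s0 | _Y[_]YXYX   read _ → write Y, move right, go to s0
s0 | _YY[Y]XYX   read Y → write _, move left, go to s0
s0 | _Y[Y]_XYX   read Y → write _, move left, go to s0
s0 | _[Y]__XYX   read Y → write _, move left, go to s0
s0 | [_]___XYX   read _ → write Y, move right, go to s0
s0 | Y[_]__XYX   read _ → write Y, move right, go to s0
s0 | YY[_]_XYX   read _ → write Y, move right, go to s0
s0 | YYY[_]XYX   read _ → write Y, move right, go to s0
s0 | YYYY[X]YX
M halts after 10 transitions.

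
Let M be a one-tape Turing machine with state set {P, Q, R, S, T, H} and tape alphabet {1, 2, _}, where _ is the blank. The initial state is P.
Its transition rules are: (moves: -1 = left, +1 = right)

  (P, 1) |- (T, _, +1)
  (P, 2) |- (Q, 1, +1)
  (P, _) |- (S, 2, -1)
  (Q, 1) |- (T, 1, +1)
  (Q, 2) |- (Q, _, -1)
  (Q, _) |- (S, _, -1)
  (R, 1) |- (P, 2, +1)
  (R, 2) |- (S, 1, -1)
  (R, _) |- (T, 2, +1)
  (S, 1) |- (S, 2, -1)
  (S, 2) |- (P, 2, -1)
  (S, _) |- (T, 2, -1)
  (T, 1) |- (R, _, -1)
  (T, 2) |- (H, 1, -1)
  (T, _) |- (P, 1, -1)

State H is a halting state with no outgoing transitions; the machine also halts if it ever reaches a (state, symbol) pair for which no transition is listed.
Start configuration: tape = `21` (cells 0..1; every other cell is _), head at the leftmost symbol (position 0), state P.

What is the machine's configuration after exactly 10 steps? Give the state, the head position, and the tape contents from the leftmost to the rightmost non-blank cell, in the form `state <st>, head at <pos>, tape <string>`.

state P, head at 2, tape 1111

state=P head=0 tape=[2]1__   (P,2)→(Q,1,+1)
state=Q head=1 tape=1[1]__   (Q,1)→(T,1,+1)
state=T head=2 tape=11[_]_   (T,_)→(P,1,-1)
state=P head=1 tape=1[1]1_   (P,1)→(T,_,+1)
state=T head=2 tape=1_[1]_   (T,1)→(R,_,-1)
state=R head=1 tape=1[_]__   (R,_)→(T,2,+1)
state=T head=2 tape=12[_]_   (T,_)→(P,1,-1)
state=P head=1 tape=1[2]1_   (P,2)→(Q,1,+1)
state=Q head=2 tape=11[1]_   (Q,1)→(T,1,+1)
state=T head=3 tape=111[_]   (T,_)→(P,1,-1)
state=P head=2 tape=11[1]1
After 10 steps: state P, head at 2, tape 1111.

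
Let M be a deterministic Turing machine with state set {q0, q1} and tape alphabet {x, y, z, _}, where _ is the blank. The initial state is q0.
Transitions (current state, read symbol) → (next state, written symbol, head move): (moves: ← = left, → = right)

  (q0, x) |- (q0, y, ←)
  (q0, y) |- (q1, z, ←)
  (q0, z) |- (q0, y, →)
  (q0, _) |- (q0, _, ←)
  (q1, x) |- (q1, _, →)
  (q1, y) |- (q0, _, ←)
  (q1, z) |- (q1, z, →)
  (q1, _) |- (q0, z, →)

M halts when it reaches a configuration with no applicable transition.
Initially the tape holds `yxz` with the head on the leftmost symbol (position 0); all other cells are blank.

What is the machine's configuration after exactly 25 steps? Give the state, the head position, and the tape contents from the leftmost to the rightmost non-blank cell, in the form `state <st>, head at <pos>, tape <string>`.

state q1, head at 3, tape zzzzz

q0 | _[y]xz__   read y → write z, move ←, go to q1
q1 | [_]zxz__   read _ → write z, move →, go to q0
q0 | z[z]xz__   read z → write y, move →, go to q0
q0 | zy[x]z__   read x → write y, move ←, go to q0
q0 | z[y]yz__   read y → write z, move ←, go to q1
q1 | [z]zyz__   read z → write z, move →, go to q1
q1 | z[z]yz__   read z → write z, move →, go to q1
q1 | zz[y]z__   read y → write _, move ←, go to q0
q0 | z[z]_z__   read z → write y, move →, go to q0
q0 | zy[_]z__   read _ → write _, move ←, go to q0
q0 | z[y]_z__   read y → write z, move ←, go to q1
q1 | [z]z_z__   read z → write z, move →, go to q1
q1 | z[z]_z__   read z → write z, move →, go to q1
q1 | zz[_]z__   read _ → write z, move →, go to q0
q0 | zzz[z]__   read z → write y, move →, go to q0
q0 | zzzy[_]_   read _ → write _, move ←, go to q0
q0 | zzz[y]__   read y → write z, move ←, go to q1
q1 | zz[z]z__   read z → write z, move →, go to q1
q1 | zzz[z]__   read z → write z, move →, go to q1
q1 | zzzz[_]_   read _ → write z, move →, go to q0
q0 | zzzzz[_]   read _ → write _, move ←, go to q0
q0 | zzzz[z]_   read z → write y, move →, go to q0
q0 | zzzzy[_]   read _ → write _, move ←, go to q0
q0 | zzzz[y]_   read y → write z, move ←, go to q1
q1 | zzz[z]z_   read z → write z, move →, go to q1
q1 | zzzz[z]_
After 25 steps: state q1, head at 3, tape zzzzz.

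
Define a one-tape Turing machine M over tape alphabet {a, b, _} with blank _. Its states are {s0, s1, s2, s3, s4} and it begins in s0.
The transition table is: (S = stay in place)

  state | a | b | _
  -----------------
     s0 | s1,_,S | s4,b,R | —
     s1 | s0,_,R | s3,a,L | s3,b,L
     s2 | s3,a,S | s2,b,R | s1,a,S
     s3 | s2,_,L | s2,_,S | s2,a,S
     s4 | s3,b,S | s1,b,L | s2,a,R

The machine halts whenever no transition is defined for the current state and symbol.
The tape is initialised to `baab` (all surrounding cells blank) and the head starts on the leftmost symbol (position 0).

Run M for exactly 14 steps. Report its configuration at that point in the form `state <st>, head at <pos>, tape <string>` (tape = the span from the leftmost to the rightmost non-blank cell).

state s4, head at 3, tape b_bb

s0 | [b]aab   read b → write b, move R, go to s4
s4 | b[a]ab   read a → write b, move S, go to s3
s3 | b[b]ab   read b → write _, move S, go to s2
s2 | b[_]ab   read _ → write a, move S, go to s1
s1 | b[a]ab   read a → write _, move R, go to s0
s0 | b_[a]b   read a → write _, move S, go to s1
s1 | b_[_]b   read _ → write b, move L, go to s3
s3 | b[_]bb   read _ → write a, move S, go to s2
s2 | b[a]bb   read a → write a, move S, go to s3
s3 | b[a]bb   read a → write _, move L, go to s2
s2 | [b]_bb   read b → write b, move R, go to s2
s2 | b[_]bb   read _ → write a, move S, go to s1
s1 | b[a]bb   read a → write _, move R, go to s0
s0 | b_[b]b   read b → write b, move R, go to s4
s4 | b_b[b]
After 14 steps: state s4, head at 3, tape b_bb.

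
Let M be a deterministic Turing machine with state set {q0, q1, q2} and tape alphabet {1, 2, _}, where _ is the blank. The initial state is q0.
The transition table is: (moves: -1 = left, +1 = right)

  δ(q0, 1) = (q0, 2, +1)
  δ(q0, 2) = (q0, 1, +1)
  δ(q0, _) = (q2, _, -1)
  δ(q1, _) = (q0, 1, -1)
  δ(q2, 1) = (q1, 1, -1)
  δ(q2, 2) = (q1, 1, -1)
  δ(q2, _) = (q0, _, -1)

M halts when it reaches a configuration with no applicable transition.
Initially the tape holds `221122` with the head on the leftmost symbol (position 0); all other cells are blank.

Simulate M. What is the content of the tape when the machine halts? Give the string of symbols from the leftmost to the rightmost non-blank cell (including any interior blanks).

112211

state=q0 head=0 tape=[2]21122_   (q0,2)→(q0,1,+1)
state=q0 head=1 tape=1[2]1122_   (q0,2)→(q0,1,+1)
state=q0 head=2 tape=11[1]122_   (q0,1)→(q0,2,+1)
state=q0 head=3 tape=112[1]22_   (q0,1)→(q0,2,+1)
state=q0 head=4 tape=1122[2]2_   (q0,2)→(q0,1,+1)
state=q0 head=5 tape=11221[2]_   (q0,2)→(q0,1,+1)
state=q0 head=6 tape=112211[_]   (q0,_)→(q2,_,-1)
state=q2 head=5 tape=11221[1]_   (q2,1)→(q1,1,-1)
state=q1 head=4 tape=1122[1]1_
The non-blank tape span at halt is 112211.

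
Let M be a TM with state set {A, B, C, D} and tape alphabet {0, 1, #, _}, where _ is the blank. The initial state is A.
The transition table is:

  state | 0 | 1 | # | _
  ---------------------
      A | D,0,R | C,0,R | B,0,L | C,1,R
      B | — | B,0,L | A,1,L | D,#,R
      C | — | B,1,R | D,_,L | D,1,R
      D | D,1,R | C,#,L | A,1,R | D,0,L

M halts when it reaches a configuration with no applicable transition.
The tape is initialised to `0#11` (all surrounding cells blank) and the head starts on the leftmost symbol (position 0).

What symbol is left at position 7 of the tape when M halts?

state=A head=0 tape=[0]#11____   (A,0)→(D,0,R)
state=D head=1 tape=0[#]11____   (D,#)→(A,1,R)
state=A head=2 tape=01[1]1____   (A,1)→(C,0,R)
state=C head=3 tape=010[1]____   (C,1)→(B,1,R)
state=B head=4 tape=0101[_]___   (B,_)→(D,#,R)
state=D head=5 tape=0101#[_]__   (D,_)→(D,0,L)
state=D head=4 tape=0101[#]0__   (D,#)→(A,1,R)
state=A head=5 tape=01011[0]__   (A,0)→(D,0,R)
state=D head=6 tape=010110[_]_   (D,_)→(D,0,L)
state=D head=5 tape=01011[0]0_   (D,0)→(D,1,R)
state=D head=6 tape=010111[0]_   (D,0)→(D,1,R)
state=D head=7 tape=0101111[_]   (D,_)→(D,0,L)
state=D head=6 tape=010111[1]0   (D,1)→(C,#,L)
state=C head=5 tape=01011[1]#0   (C,1)→(B,1,R)
state=B head=6 tape=010111[#]0   (B,#)→(A,1,L)
state=A head=5 tape=01011[1]10   (A,1)→(C,0,R)
state=C head=6 tape=010110[1]0   (C,1)→(B,1,R)
state=B head=7 tape=0101101[0]
Cell 7 holds 0 when M halts.

0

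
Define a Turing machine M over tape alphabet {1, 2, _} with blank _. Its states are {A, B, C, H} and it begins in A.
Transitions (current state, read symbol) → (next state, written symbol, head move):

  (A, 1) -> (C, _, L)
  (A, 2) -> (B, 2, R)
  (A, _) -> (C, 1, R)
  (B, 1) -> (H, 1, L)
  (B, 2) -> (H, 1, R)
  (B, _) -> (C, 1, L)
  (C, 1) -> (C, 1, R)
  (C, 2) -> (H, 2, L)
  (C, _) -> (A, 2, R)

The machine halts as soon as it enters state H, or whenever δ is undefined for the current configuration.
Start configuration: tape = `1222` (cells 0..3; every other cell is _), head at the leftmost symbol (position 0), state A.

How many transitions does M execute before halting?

4

state=A head=0 tape=_[1]222   (A,1)→(C,_,L)
state=C head=-1 tape=[_]_222   (C,_)→(A,2,R)
state=A head=0 tape=2[_]222   (A,_)→(C,1,R)
state=C head=1 tape=21[2]22   (C,2)→(H,2,L)
state=H head=0 tape=2[1]222
M halts after 4 transitions.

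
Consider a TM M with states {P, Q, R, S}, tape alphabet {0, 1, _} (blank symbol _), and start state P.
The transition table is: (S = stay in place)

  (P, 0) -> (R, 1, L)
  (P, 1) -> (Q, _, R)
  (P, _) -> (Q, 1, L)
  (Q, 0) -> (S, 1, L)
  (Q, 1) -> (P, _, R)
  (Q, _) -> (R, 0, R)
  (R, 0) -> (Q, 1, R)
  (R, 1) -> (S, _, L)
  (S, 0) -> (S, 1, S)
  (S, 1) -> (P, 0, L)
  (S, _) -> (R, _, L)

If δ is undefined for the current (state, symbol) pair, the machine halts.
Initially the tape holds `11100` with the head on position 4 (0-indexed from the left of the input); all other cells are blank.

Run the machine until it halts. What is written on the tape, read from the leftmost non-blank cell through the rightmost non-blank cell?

state=P head=4 tape=_1110[0]_   (P,0)→(R,1,L)
state=R head=3 tape=_111[0]1_   (R,0)→(Q,1,R)
state=Q head=4 tape=_1111[1]_   (Q,1)→(P,_,R)
state=P head=5 tape=_1111_[_]   (P,_)→(Q,1,L)
state=Q head=4 tape=_1111[_]1   (Q,_)→(R,0,R)
state=R head=5 tape=_11110[1]   (R,1)→(S,_,L)
state=S head=4 tape=_1111[0]_   (S,0)→(S,1,S)
state=S head=4 tape=_1111[1]_   (S,1)→(P,0,L)
state=P head=3 tape=_111[1]0_   (P,1)→(Q,_,R)
state=Q head=4 tape=_111_[0]_   (Q,0)→(S,1,L)
state=S head=3 tape=_111[_]1_   (S,_)→(R,_,L)
state=R head=2 tape=_11[1]_1_   (R,1)→(S,_,L)
state=S head=1 tape=_1[1]__1_   (S,1)→(P,0,L)
state=P head=0 tape=_[1]0__1_   (P,1)→(Q,_,R)
state=Q head=1 tape=__[0]__1_   (Q,0)→(S,1,L)
state=S head=0 tape=_[_]1__1_   (S,_)→(R,_,L)
state=R head=-1 tape=[_]_1__1_
The non-blank tape span at halt is 1__1.

1__1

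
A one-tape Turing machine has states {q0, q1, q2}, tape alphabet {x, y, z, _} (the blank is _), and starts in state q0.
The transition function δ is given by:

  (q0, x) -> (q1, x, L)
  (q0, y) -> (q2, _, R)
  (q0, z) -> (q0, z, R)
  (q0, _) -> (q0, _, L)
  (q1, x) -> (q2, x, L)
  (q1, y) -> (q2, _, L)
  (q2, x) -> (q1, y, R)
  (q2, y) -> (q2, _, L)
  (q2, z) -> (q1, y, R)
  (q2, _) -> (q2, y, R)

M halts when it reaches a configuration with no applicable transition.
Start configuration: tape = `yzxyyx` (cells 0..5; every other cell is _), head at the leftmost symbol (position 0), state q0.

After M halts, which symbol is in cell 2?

y

state=q0 head=0 tape=__[y]zxyyx_   (q0,y)→(q2,_,R)
state=q2 head=1 tape=___[z]xyyx_   (q2,z)→(q1,y,R)
state=q1 head=2 tape=___y[x]yyx_   (q1,x)→(q2,x,L)
state=q2 head=1 tape=___[y]xyyx_   (q2,y)→(q2,_,L)
state=q2 head=0 tape=__[_]_xyyx_   (q2,_)→(q2,y,R)
state=q2 head=1 tape=__y[_]xyyx_   (q2,_)→(q2,y,R)
state=q2 head=2 tape=__yy[x]yyx_   (q2,x)→(q1,y,R)
state=q1 head=3 tape=__yyy[y]yx_   (q1,y)→(q2,_,L)
state=q2 head=2 tape=__yy[y]_yx_   (q2,y)→(q2,_,L)
state=q2 head=1 tape=__y[y]__yx_   (q2,y)→(q2,_,L)
state=q2 head=0 tape=__[y]___yx_   (q2,y)→(q2,_,L)
state=q2 head=-1 tape=_[_]____yx_   (q2,_)→(q2,y,R)
state=q2 head=0 tape=_y[_]___yx_   (q2,_)→(q2,y,R)
state=q2 head=1 tape=_yy[_]__yx_   (q2,_)→(q2,y,R)
state=q2 head=2 tape=_yyy[_]_yx_   (q2,_)→(q2,y,R)
state=q2 head=3 tape=_yyyy[_]yx_   (q2,_)→(q2,y,R)
state=q2 head=4 tape=_yyyyy[y]x_   (q2,y)→(q2,_,L)
state=q2 head=3 tape=_yyyy[y]_x_   (q2,y)→(q2,_,L)
state=q2 head=2 tape=_yyy[y]__x_   (q2,y)→(q2,_,L)
state=q2 head=1 tape=_yy[y]___x_   (q2,y)→(q2,_,L)
state=q2 head=0 tape=_y[y]____x_   (q2,y)→(q2,_,L)
state=q2 head=-1 tape=_[y]_____x_   (q2,y)→(q2,_,L)
state=q2 head=-2 tape=[_]______x_   (q2,_)→(q2,y,R)
state=q2 head=-1 tape=y[_]_____x_   (q2,_)→(q2,y,R)
state=q2 head=0 tape=yy[_]____x_   (q2,_)→(q2,y,R)
state=q2 head=1 tape=yyy[_]___x_   (q2,_)→(q2,y,R)
state=q2 head=2 tape=yyyy[_]__x_   (q2,_)→(q2,y,R)
state=q2 head=3 tape=yyyyy[_]_x_   (q2,_)→(q2,y,R)
state=q2 head=4 tape=yyyyyy[_]x_   (q2,_)→(q2,y,R)
state=q2 head=5 tape=yyyyyyy[x]_   (q2,x)→(q1,y,R)
state=q1 head=6 tape=yyyyyyyy[_]
Cell 2 holds y when M halts.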